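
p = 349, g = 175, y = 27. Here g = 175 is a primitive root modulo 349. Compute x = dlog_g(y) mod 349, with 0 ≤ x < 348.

270

Baby-step giant-step with m = ceil(sqrt(348)) = 19.
Baby table (175^j mod 349 for j=0..18):
  0:1  1:175  2:262  3:131  4:240  5:120  6:60  7:30
  8:15  9:182  10:91  11:220  12:110  13:55  14:202  15:101
  16:225  17:287  18:318
Giant step factor: 175^(-19) ≡ 90 (mod 349).
Scan 27·90^i mod 349 for i = 0, 1, …:
  i=0: 27   i=1: 336   i=2: 226   i=3: 98
  i=4: 95   i=5: 174   i=6: 304   i=7: 138
  i=8: 205   i=9: 302     …   i=13: 119
  i=14: 240
Match at i=14, j=4: x = 14·19 + 4 = 270.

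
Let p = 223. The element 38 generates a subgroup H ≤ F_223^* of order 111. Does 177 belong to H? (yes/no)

yes

177 ∈ ⟨38⟩ iff 177^111 ≡ 1 (mod 223), since |⟨38⟩| = 111.
177^111 mod 223 = 1.
Since 1 = 1, 177 lies in the subgroup.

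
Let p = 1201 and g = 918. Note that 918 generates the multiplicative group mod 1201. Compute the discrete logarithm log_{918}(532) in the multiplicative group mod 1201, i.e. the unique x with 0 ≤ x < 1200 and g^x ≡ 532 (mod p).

1024

Baby-step giant-step with m = ceil(sqrt(1200)) = 35.
Baby table (918^j mod 1201 for j=0..34):
  0:1  1:918  2:823  3:85  4:1166  5:297  6:19  7:628
  8:24  9:414  10:536  11:839  12:361  13:1123  14:456  15:660
  16:576  17:328  18:854  19:920  20:257  21:530  22:135  23:227
  24:613  25:666  26:79  27:462  28:163  29:710  30:838  31:644
  32:300  33:371  34:695
Giant step factor: 918^(-35) ≡ 551 (mod 1201).
Scan 532·551^i mod 1201 for i = 0, 1, …:
  i=0: 532   i=1: 88   i=2: 448   i=3: 643
  i=4: 1199   i=5: 99   i=6: 504   i=7: 273
  i=8: 298   i=9: 862     …   i=28: 210
  i=29: 414
Match at i=29, j=9: x = 29·35 + 9 = 1024.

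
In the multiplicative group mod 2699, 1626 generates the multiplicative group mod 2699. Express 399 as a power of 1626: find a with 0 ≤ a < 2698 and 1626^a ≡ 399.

2214

Baby-step giant-step with m = ceil(sqrt(2698)) = 52.
Baby table (1626^j mod 2699 for j=0..51):
  0:1  1:1626  2:1555  3:2166  4:2420  5:2477  6:694  7:262
  8:2269  9:2560  10:702  11:2474  12:1214  13:995  14:1169  15:698
  16:1368  17:392  18:428  19:2285  20:1586  21:1291  22:2043  23:2148
  24:142  25:1477  26:2191  27:2585  28:867  29:864  30:1384  31:2117
  32:1017  33:1854  34:2520  35:438  36:2351  37:942  38:1359  39:1952
  40:2627  41:1684  42:1398  43:590  44:1195  45:2489  46:1313  47:29
  48:1271  49:1911  50:737  51:6
Giant step factor: 1626^(-52) ≡ 1295 (mod 2699).
Scan 399·1295^i mod 2699 for i = 0, 1, …:
  i=0: 399   i=1: 1196   i=2: 2293   i=3: 535
  i=4: 1881   i=5: 1397   i=6: 785   i=7: 1751
  i=8: 385   i=9: 1959     …   i=41: 1906
  i=42: 1384
Match at i=42, j=30: a = 42·52 + 30 = 2214.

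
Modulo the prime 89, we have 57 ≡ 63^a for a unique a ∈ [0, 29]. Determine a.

28

Compute 63^0 mod 89 = 1, then multiply by 63 repeatedly:
  63^0=1  63^1=63  63^2=53  63^3=46  63^4=50
  63^5=35  63^6=69  63^7=75  63^8=8  63^9=59
  63^10=68  63^11=12  63^12=44  63^13=13  63^14=18
  63^15=66  63^16=64  63^17=27  63^18=10  63^19=7
  63^20=85  63^21=15  63^22=55  63^23=83  63^24=67
  63^25=38  63^26=80  63^27=56  63^28=57
Found 57 at exponent 28.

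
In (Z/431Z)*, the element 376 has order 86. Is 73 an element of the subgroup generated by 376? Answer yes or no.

73 ∈ ⟨376⟩ iff 73^86 ≡ 1 (mod 431), since |⟨376⟩| = 86.
73^86 mod 431 = 95.
Since 95 ≠ 1, 73 does not lie in the subgroup.

no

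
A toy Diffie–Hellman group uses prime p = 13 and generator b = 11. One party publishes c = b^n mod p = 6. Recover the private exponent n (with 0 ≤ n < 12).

Successive powers of 11 modulo 13:
  11^0=1  11^1=11  11^2=4  11^3=5  11^4=3  11^5=7
  11^6=12  11^7=2  11^8=9  11^9=8  11^10=10  11^11=6
So 11^11 ≡ 6 (mod 13), giving n = 11.

11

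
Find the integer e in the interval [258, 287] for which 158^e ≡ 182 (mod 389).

277

Compute 158^258 mod 389 = 19, then multiply by 158 repeatedly:
  158^258=19  158^259=279  158^260=125  158^261=300  158^262=331
  158^263=172  158^264=335  158^265=26  158^266=218  158^267=212
  158^268=42  158^269=23  158^270=133  158^271=8  158^272=97
  158^273=155  158^274=372  158^275=37  158^276=11  158^277=182
Found 182 at exponent 277.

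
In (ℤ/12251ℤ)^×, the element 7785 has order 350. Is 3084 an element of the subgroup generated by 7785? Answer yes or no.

yes

3084 ∈ ⟨7785⟩ iff 3084^350 ≡ 1 (mod 12251), since |⟨7785⟩| = 350.
3084^350 mod 12251 = 1.
Since 1 = 1, 3084 lies in the subgroup.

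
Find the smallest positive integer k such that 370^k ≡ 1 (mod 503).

251

The order of 370 must divide p − 1 = 502 = 2 · 251.
Divisors: 1, 2, 251, 502.
Check each in increasing order: 370^1 ≡ 370;  370^2 ≡ 84;  370^251 ≡ 1.
Smallest exponent giving 1 is 251.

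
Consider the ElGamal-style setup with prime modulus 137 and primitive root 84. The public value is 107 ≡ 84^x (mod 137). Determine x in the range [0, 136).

78

Baby-step giant-step with m = ceil(sqrt(136)) = 12.
Baby table (84^j mod 137 for j=0..11):
  0:1  1:84  2:69  3:42  4:103  5:21  6:120  7:79
  8:60  9:108  10:30  11:54
Giant step factor: 84^(-12) ≡ 64 (mod 137).
Scan 107·64^i mod 137 for i = 0, 1, …:
  i=0: 107   i=1: 135   i=2: 9   i=3: 28
  i=4: 11   i=5: 19   i=6: 120
Match at i=6, j=6: x = 6·12 + 6 = 78.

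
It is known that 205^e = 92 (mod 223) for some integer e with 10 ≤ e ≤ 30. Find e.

23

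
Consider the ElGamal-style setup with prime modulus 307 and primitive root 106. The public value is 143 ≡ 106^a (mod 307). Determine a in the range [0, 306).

Baby-step giant-step with m = ceil(sqrt(306)) = 18.
Baby table (106^j mod 307 for j=0..17):
  0:1  1:106  2:184  3:163  4:86  5:213  6:167  7:203
  8:28  9:205  10:240  11:266  12:259  13:131  14:71  15:158
  16:170  17:214
Giant step factor: 106^(-18) ≡ 9 (mod 307).
Scan 143·9^i mod 307 for i = 0, 1, …:
  i=0: 143   i=1: 59   i=2: 224   i=3: 174
  i=4: 31   i=5: 279   i=6: 55   i=7: 188
  i=8: 157   i=9: 185   i=10: 130   i=11: 249
  i=12: 92   i=13: 214
Match at i=13, j=17: a = 13·18 + 17 = 251.

251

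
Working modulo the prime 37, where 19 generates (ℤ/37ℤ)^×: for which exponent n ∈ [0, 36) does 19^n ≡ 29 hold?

Successive powers of 19 modulo 37:
  19^0=1  19^1=19  19^2=28  19^3=14  19^4=7  19^5=22
  19^6=11  19^7=24  19^8=12  19^9=6  19^10=3  19^11=20
  19^12=10  19^13=5  19^14=21  19^15=29
So 19^15 ≡ 29 (mod 37), giving n = 15.

15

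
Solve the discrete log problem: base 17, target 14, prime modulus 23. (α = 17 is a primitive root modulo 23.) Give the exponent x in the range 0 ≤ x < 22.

3

Successive powers of 17 modulo 23:
  17^0=1  17^1=17  17^2=13  17^3=14
So 17^3 ≡ 14 (mod 23), giving x = 3.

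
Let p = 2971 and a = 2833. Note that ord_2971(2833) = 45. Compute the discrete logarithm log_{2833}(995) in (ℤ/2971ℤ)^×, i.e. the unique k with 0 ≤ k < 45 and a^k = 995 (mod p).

4

Baby-step giant-step with m = ceil(sqrt(45)) = 7.
Baby table (2833^j mod 2971 for j=0..6):
  0:1  1:2833  2:1218  3:1263  4:995  5:2327  6:2713
Giant step factor: 2833^(-7) ≡ 1176 (mod 2971).
Scan 995·1176^i mod 2971 for i = 0, 1, …:
  i=0: 995
Match at i=0, j=4: k = 0·7 + 4 = 4.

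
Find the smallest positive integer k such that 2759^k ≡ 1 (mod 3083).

3082

The order of 2759 must divide p − 1 = 3082 = 2 · 23 · 67.
Divisors: 1, 2, 23, 46, 67, 134, 1541, 3082.
Check each in increasing order: 2759^1 ≡ 2759;  2759^2 ≡ 154;  2759^23 ≡ 2130;  2759^46 ≡ 1807;  2759^67 ≡ 409;  2759^134 ≡ 799;  2759^1541 ≡ 3082;  2759^3082 ≡ 1.
Smallest exponent giving 1 is 3082.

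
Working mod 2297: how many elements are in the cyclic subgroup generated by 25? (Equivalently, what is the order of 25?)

1148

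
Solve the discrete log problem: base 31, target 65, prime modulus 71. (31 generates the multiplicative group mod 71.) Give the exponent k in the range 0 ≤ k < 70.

Baby-step giant-step with m = ceil(sqrt(70)) = 9.
Baby table (31^j mod 71 for j=0..8):
  0:1  1:31  2:38  3:42  4:24  5:34  6:60  7:14
  8:8
Giant step factor: 31^(-9) ≡ 69 (mod 71).
Scan 65·69^i mod 71 for i = 0, 1, …:
  i=0: 65   i=1: 12   i=2: 47   i=3: 48
  i=4: 46   i=5: 50   i=6: 42
Match at i=6, j=3: k = 6·9 + 3 = 57.

57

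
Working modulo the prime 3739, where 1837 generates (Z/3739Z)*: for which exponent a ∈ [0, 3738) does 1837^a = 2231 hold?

2179

Baby-step giant-step with m = ceil(sqrt(3738)) = 62.
Baby table (1837^j mod 3739 for j=0..61):
  0:1  1:1837  2:1991  3:725  4:741  5:221  6:2165  7:2548
  8:3187  9:2984  10:234  11:3612  12:2258  13:1395  14:1400  15:3107
  16:1845  17:1731  18:1697  19:2802  20:2410  21:194  22:1173  23:1137
  24:2307  25:1672  26:1745  27:1242  28:764  29:1343  30:3090  31:528
  32:1535  33:589  34:1422  35:2392  36:779  37:2725  38:3043  39:186
  40:1433  41:165  42:246  43:3222  44:3716  45:2617  46:2814  47:2020
  48:1652  49:2395  50:2551  51:1220  52:1479  53:2409  54:2096  55:2921
  56:412  57:1566  58:1451  59:3319  60:2433  61:1316
Giant step factor: 1837^(-62) ≡ 180 (mod 3739).
Scan 2231·180^i mod 3739 for i = 0, 1, …:
  i=0: 2231   i=1: 1507   i=2: 2052   i=3: 2938
  i=4: 1641   i=5: 3738   i=6: 3559   i=7: 1251
  i=8: 840   i=9: 1640     …   i=34: 1346
  i=35: 2984
Match at i=35, j=9: a = 35·62 + 9 = 2179.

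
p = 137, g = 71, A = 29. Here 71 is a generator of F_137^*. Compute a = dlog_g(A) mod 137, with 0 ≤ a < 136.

83

Baby-step giant-step with m = ceil(sqrt(136)) = 12.
Baby table (71^j mod 137 for j=0..11):
  0:1  1:71  2:109  3:67  4:99  5:42  6:105  7:57
  8:74  9:48  10:120  11:26
Giant step factor: 71^(-12) ≡ 78 (mod 137).
Scan 29·78^i mod 137 for i = 0, 1, …:
  i=0: 29   i=1: 70   i=2: 117   i=3: 84
  i=4: 113   i=5: 46   i=6: 26
Match at i=6, j=11: a = 6·12 + 11 = 83.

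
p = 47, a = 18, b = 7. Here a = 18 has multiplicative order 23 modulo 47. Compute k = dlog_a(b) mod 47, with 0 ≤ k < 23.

Successive powers of 18 modulo 47:
  18^0=1  18^1=18  18^2=42  18^3=4  18^4=25  18^5=27
  18^6=16  18^7=6  18^8=14  18^9=17  18^10=24  18^11=9
  18^12=21  18^13=2  18^14=36  18^15=37  18^16=8  18^17=3
  18^18=7
So 18^18 ≡ 7 (mod 47), giving k = 18.

18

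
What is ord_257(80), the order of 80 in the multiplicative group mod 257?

256

The order of 80 must divide p − 1 = 256 = 2^8.
Divisors: 1, 2, 4, 8, 16, 32, 64, 128, 256.
Check each in increasing order: 80^1 ≡ 80;  80^2 ≡ 232;  80^4 ≡ 111;  80^8 ≡ 242;  80^16 ≡ 225;  80^32 ≡ 253;  80^64 ≡ 16;  80^128 ≡ 256;  80^256 ≡ 1.
Smallest exponent giving 1 is 256.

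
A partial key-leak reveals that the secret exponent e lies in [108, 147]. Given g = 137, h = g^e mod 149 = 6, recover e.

144

Compute 137^108 mod 149 = 39, then multiply by 137 repeatedly:
  137^108=39  137^109=128  137^110=103  137^111=105  137^112=81
  137^113=71  137^114=42  137^115=92  137^116=88  137^117=136
  137^118=7  137^119=65  137^120=114  137^121=122  137^122=26
  137^123=135  137^124=19  137^125=70  137^126=54  137^127=97
  137^128=28  137^129=111  137^130=9  137^131=41  137^132=104
  137^133=93  137^134=76  137^135=131  137^136=67  137^137=90
  137^138=112  137^139=146  137^140=36  137^141=15  137^142=118
  137^143=74  137^144=6
Found 6 at exponent 144.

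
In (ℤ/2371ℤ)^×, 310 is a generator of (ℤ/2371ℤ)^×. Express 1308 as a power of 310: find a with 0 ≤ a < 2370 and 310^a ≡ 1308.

1229

Baby-step giant-step with m = ceil(sqrt(2370)) = 49.
Baby table (310^j mod 2371 for j=0..48):
  0:1  1:310  2:1260  3:1756  4:1401  5:417  6:1236  7:1429
  8:1984  9:951  10:806  11:905  12:772  13:2220  14:610  15:1791
  16:396  17:1839  18:1050  19:673  20:2353  21:1533  22:1030  23:1586
  24:863  25:1978  26:1462  27:359  28:2224  29:1850  30:2089  31:307
  32:330  33:347  34:875  35:956  36:2356  37:92  38:68  39:2112
  40:324  41:858  42:428  43:2275  44:1063  45:2332  46:2136  47:651
  48:275
Giant step factor: 310^(-49) ≡ 1946 (mod 2371).
Scan 1308·1946^i mod 2371 for i = 0, 1, …:
  i=0: 1308   i=1: 1285   i=2: 1576   i=3: 1193
  i=4: 369   i=5: 2032   i=6: 1815   i=7: 1571
  i=8: 947   i=9: 595     …   i=24: 867
  i=25: 1401
Match at i=25, j=4: a = 25·49 + 4 = 1229.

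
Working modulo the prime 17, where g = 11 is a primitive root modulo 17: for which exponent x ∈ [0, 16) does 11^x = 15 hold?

Successive powers of 11 modulo 17:
  11^0=1  11^1=11  11^2=2  11^3=5  11^4=4  11^5=10
  11^6=8  11^7=3  11^8=16  11^9=6  11^10=15
So 11^10 ≡ 15 (mod 17), giving x = 10.

10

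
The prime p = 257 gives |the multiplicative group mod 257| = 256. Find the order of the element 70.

64

The order of 70 must divide p − 1 = 256 = 2^8.
Divisors: 1, 2, 4, 8, 16, 32, 64, 128, 256.
Check each in increasing order: 70^1 ≡ 70;  70^2 ≡ 17;  70^4 ≡ 32;  70^8 ≡ 253;  70^16 ≡ 16;  70^32 ≡ 256;  70^64 ≡ 1.
Smallest exponent giving 1 is 64.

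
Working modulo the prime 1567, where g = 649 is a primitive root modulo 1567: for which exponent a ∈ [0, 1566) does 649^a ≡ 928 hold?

Baby-step giant-step with m = ceil(sqrt(1566)) = 40.
Baby table (649^j mod 1567 for j=0..39):
  0:1  1:649  2:1245  3:1000  4:262  5:802  6:254  7:311
  8:1263  9:146  10:734  11:1565  12:269  13:644  14:1134  15:1043
  16:1530  17:1059  18:945  19:608  20:1275  21:99  22:4  23:1029
  24:279  25:866  26:1048  27:74  28:1016  29:1244  30:351  31:584
  32:1369  33:1559  34:1076  35:1009  36:1402  37:1038  38:1419  39:1102
Giant step factor: 649^(-40) ≡ 604 (mod 1567).
Scan 928·604^i mod 1567 for i = 0, 1, …:
  i=0: 928   i=1: 1093   i=2: 465   i=3: 367
  i=4: 721   i=5: 1425   i=6: 417   i=7: 1148
  i=8: 778   i=9: 1379     …   i=21: 1017
  i=22: 4
Match at i=22, j=22: a = 22·40 + 22 = 902.

902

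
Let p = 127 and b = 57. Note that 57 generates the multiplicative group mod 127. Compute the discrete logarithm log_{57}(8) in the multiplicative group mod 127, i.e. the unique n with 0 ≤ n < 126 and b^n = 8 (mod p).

90

Baby-step giant-step with m = ceil(sqrt(126)) = 12.
Baby table (57^j mod 127 for j=0..11):
  0:1  1:57  2:74  3:27  4:15  5:93  6:94  7:24
  8:98  9:125  10:13  11:106
Giant step factor: 57^(-12) ≡ 87 (mod 127).
Scan 8·87^i mod 127 for i = 0, 1, …:
  i=0: 8   i=1: 61   i=2: 100   i=3: 64
  i=4: 107   i=5: 38   i=6: 4   i=7: 94
Match at i=7, j=6: n = 7·12 + 6 = 90.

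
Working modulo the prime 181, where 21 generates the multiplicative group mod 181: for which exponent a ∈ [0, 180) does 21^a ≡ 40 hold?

Baby-step giant-step with m = ceil(sqrt(180)) = 14.
Baby table (21^j mod 181 for j=0..13):
  0:1  1:21  2:79  3:30  4:87  5:17  6:176  7:76
  8:148  9:31  10:108  11:96  12:25  13:163
Giant step factor: 21^(-14) ≡ 147 (mod 181).
Scan 40·147^i mod 181 for i = 0, 1, …:
  i=0: 40   i=1: 88   i=2: 85   i=3: 6
  i=4: 158   i=5: 58   i=6: 19   i=7: 78
  i=8: 63   i=9: 30
Match at i=9, j=3: a = 9·14 + 3 = 129.

129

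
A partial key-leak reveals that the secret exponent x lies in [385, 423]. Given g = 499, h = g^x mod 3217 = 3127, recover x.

387

Compute 499^385 mod 3217 = 1220, then multiply by 499 repeatedly:
  499^385=1220  499^386=767  499^387=3127
Found 3127 at exponent 387.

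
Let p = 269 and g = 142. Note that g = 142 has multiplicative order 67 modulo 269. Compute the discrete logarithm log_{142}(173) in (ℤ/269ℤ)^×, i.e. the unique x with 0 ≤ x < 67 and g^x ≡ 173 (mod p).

Baby-step giant-step with m = ceil(sqrt(67)) = 9.
Baby table (142^j mod 269 for j=0..8):
  0:1  1:142  2:258  3:52  4:121  5:235  6:14  7:105
  8:115
Giant step factor: 142^(-9) ≡ 143 (mod 269).
Scan 173·143^i mod 269 for i = 0, 1, …:
  i=0: 173   i=1: 260   i=2: 58   i=3: 224
  i=4: 21   i=5: 44   i=6: 105
Match at i=6, j=7: x = 6·9 + 7 = 61.

61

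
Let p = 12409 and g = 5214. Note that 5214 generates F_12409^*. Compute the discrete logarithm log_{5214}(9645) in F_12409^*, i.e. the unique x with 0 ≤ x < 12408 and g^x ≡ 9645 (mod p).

10211

Baby-step giant-step with m = ceil(sqrt(12408)) = 112.
Baby table (5214^j mod 12409 for j=0..111):
  0:1  1:5214  2:10086  3:11471  4:10823  5:7399  6:11214  7:10997
  8:8778  9:4100  10:9102  11:5812  12:990  13:12125  14:8304  15:2055
  16:5803  17:3700  18:8214  19:4337  20:3920  21:1257  22:2046  23:8513
  24:12198  25:4247  26:6202  27:11783  28:12012  29:2345  30:3965  31:116
  32:9192  33:3530  34:2873  35:2159  36:2063  37:10288  38:9934  39:710
  40:4058  41:1067  42:4106  43:3159  44:4283  45:7771  46:2609  47:3062
  48:7294  49:9740  50:6732  51:7996  52:9313  53:1565  54:7197  55:342
  56:8701  57:12119  58:1838  59:3584  60:11431  61:807  62:1047  63:11507
  64:12392  65:10634  66:2264  67:3537  68:2144  69:10716  70:7906  71:11595
  72:12091  73:4754  74:6583  75:468  76:7988  77:4828  78:7740  79:2292
  80:621  81:11554  82:9270  83:725  84:7814  85:3449  86:2445  87:4187
  88:3587  89:2255  90:6247  91:10642  92:6749  93:9771  94:7049  95:10437
  96:5053  97:2035  98:795  99:524  100:2156  101:11239  102:4848  103:339
  104:5468  105:6679  106:4652  107:8342  108:1643  109:4392  110:5283  111:9991
Giant step factor: 5214^(-112) ≡ 9037 (mod 12409).
Scan 9645·9037^i mod 12409 for i = 0, 1, …:
  i=0: 9645   i=1: 1049   i=2: 11746   i=3: 2016
  i=4: 2180   i=5: 7577   i=6: 487   i=7: 8233
  i=8: 9666   i=9: 4691     …   i=90: 1916
  i=91: 4337
Match at i=91, j=19: x = 91·112 + 19 = 10211.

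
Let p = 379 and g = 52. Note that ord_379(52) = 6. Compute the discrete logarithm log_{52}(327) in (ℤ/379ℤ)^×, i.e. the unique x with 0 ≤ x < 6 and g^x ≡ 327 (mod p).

Successive powers of 52 modulo 379:
  52^0=1  52^1=52  52^2=51  52^3=378  52^4=327
So 52^4 ≡ 327 (mod 379), giving x = 4.

4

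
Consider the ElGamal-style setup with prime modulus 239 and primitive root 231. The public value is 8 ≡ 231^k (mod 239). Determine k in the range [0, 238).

120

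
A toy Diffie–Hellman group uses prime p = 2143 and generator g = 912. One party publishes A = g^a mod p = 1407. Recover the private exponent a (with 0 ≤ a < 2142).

Baby-step giant-step with m = ceil(sqrt(2142)) = 47.
Baby table (912^j mod 2143 for j=0..46):
  0:1  1:912  2:260  3:1390  4:1167  5:1376  6:1257  7:2022
  8:1084  9:685  10:1107  11:231  12:658  13:56  14:1783  15:1702
  16:692  17:1062  18:2051  19:1816  20:1796  21:700  22:1929  23:1988
  24:78  25:417  26:993  27:1270  28:1020  29:178  30:1611  31:1277
  32:975  33:1998  34:626  35:874  36:2035  37:82  38:1922  39:2033
  40:401  41:1402  42:1396  43:210  44:793  45:1025  46:452
Giant step factor: 912^(-47) ≡ 985 (mod 2143).
Scan 1407·985^i mod 2143 for i = 0, 1, …:
  i=0: 1407   i=1: 1517   i=2: 574   i=3: 1781
  i=4: 1311   i=5: 1249   i=6: 183   i=7: 243
  i=8: 1482   i=9: 387     …   i=23: 2043
  i=24: 78
Match at i=24, j=24: a = 24·47 + 24 = 1152.

1152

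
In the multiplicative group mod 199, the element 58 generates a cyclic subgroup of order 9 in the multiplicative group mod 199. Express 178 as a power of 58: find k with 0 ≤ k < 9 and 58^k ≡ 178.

7

Successive powers of 58 modulo 199:
  58^0=1  58^1=58  58^2=180  58^3=92  58^4=162  58^5=43
  58^6=106  58^7=178
So 58^7 ≡ 178 (mod 199), giving k = 7.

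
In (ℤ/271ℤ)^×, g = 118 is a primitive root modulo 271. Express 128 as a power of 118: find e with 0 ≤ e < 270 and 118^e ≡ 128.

176

Baby-step giant-step with m = ceil(sqrt(270)) = 17.
Baby table (118^j mod 271 for j=0..16):
  0:1  1:118  2:103  3:230  4:40  5:113  6:55  7:257
  8:245  9:184  10:32  11:253  12:44  13:43  14:196  15:93
  16:134
Giant step factor: 118^(-17) ≡ 222 (mod 271).
Scan 128·222^i mod 271 for i = 0, 1, …:
  i=0: 128   i=1: 232   i=2: 14   i=3: 127
  i=4: 10   i=5: 52   i=6: 162   i=7: 192
  i=8: 77   i=9: 21   i=10: 55
Match at i=10, j=6: e = 10·17 + 6 = 176.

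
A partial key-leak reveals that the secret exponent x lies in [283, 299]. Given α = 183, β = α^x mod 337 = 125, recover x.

Compute 183^283 mod 337 = 22, then multiply by 183 repeatedly:
  183^283=22  183^284=319  183^285=76  183^286=91  183^287=140
  183^288=8  183^289=116  183^290=334  183^291=125
Found 125 at exponent 291.

291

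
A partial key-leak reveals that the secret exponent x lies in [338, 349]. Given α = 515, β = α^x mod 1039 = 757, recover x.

348

Compute 515^338 mod 1039 = 65, then multiply by 515 repeatedly:
  515^338=65  515^339=227  515^340=537  515^341=181  515^342=744
  515^343=808  515^344=520  515^345=777  515^346=140  515^347=409
  515^348=757
Found 757 at exponent 348.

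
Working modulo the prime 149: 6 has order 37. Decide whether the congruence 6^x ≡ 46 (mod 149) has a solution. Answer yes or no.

46 ∈ ⟨6⟩ iff 46^37 ≡ 1 (mod 149), since |⟨6⟩| = 37.
46^37 mod 149 = 1.
Since 1 = 1, 46 lies in the subgroup.

yes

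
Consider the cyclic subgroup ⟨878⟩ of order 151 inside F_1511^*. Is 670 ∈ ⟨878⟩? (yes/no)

670 ∈ ⟨878⟩ iff 670^151 ≡ 1 (mod 1511), since |⟨878⟩| = 151.
670^151 mod 1511 = 743.
Since 743 ≠ 1, 670 does not lie in the subgroup.

no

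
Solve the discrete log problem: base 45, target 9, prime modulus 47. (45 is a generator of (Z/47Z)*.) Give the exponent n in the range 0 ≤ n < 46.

38

Baby-step giant-step with m = ceil(sqrt(46)) = 7.
Baby table (45^j mod 47 for j=0..6):
  0:1  1:45  2:4  3:39  4:16  5:15  6:17
Giant step factor: 45^(-7) ≡ 29 (mod 47).
Scan 9·29^i mod 47 for i = 0, 1, …:
  i=0: 9   i=1: 26   i=2: 2   i=3: 11
  i=4: 37   i=5: 39
Match at i=5, j=3: n = 5·7 + 3 = 38.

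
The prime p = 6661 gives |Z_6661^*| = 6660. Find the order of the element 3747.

The order of 3747 must divide p − 1 = 6660 = 2^2 · 3^2 · 5 · 37.
Divisors: 1, 2, 3, 4, 5, 6, 9, 10, 12, 15, 18, 20, 30, 36, 37, 45, 60, 74, 90, 111, 148, 180, 185, 222, 333, 370, 444, 555, 666, 740, 1110, 1332, 1665, 2220, 3330, 6660.
Check each in increasing order: 3747^1 ≡ 3747;  3747^2 ≡ 5282;  3747^3 ≡ 1823;  3747^4 ≡ 3256;  3747^5 ≡ 3941;  3747^6 ≡ 6151;  3747^9 ≡ 2810;  3747^10 ≡ 4690;  3747^12 ≡ 321;  3747^15 ≡ 5676;  3747^18 ≡ 2815;  3747^20 ≡ 1478;  3747^30 ≡ 4380;  3747^36 ≡ 4296;  3747^37 ≡ 4136;  3747^45 ≡ 2028;  3747^60 ≡ 720;  3747^74 ≡ 1048;  3747^90 ≡ 2947;  3747^111 ≡ 4878;  3747^148 ≡ 5900;  3747^180 ≡ 5526;  3747^185 ≡ 3157;  3747^222 ≡ 1792;  3747^333 ≡ 2144;  3747^370 ≡ 1793;  3747^444 ≡ 662;  3747^555 ≡ 5312;  3747^666 ≡ 646;  3747^740 ≡ 4247;  3747^1110 ≡ 1348;  3747^1332 ≡ 4334;  3747^1665 ≡ 1.
Smallest exponent giving 1 is 1665.

1665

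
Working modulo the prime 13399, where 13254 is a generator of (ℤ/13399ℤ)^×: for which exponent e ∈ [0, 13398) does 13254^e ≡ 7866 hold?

3516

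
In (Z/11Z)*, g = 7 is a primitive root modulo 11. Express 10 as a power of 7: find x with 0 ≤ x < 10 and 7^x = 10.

Successive powers of 7 modulo 11:
  7^0=1  7^1=7  7^2=5  7^3=2  7^4=3  7^5=10
So 7^5 ≡ 10 (mod 11), giving x = 5.

5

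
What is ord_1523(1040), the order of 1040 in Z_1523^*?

The order of 1040 must divide p − 1 = 1522 = 2 · 761.
Divisors: 1, 2, 761, 1522.
Check each in increasing order: 1040^1 ≡ 1040;  1040^2 ≡ 270;  1040^761 ≡ 1.
Smallest exponent giving 1 is 761.

761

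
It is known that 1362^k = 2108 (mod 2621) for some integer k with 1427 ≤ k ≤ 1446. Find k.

1430

Compute 1362^1427 mod 2621 = 656, then multiply by 1362 repeatedly:
  1362^1427=656  1362^1428=2332  1362^1429=2153  1362^1430=2108
Found 2108 at exponent 1430.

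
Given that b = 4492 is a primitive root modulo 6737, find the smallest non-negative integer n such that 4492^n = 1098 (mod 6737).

Baby-step giant-step with m = ceil(sqrt(6736)) = 83.
Baby table (4492^j mod 6737 for j=0..82):
  0:1  1:4492  2:749  3:2745  4:1830  5:1220  6:3059  7:4285
  8:611  9:2653  10:6260  11:6419  12:6525  13:4350  14:2900  15:4179
  16:2786  17:4103  18:4981  19:1075  20:5208  21:3472  22:69  23:46
  24:4522  25:769  26:5004  27:3336  28:2224  29:5974  30:1737  31:1158
  32:772  33:5006  34:5583  35:3722  36:4727  37:5397  38:3598  39:153
  40:102  41:68  42:2291  43:3773  44:4761  45:3174  46:2116  47:5902
  48:1689  49:1126  50:5242  51:1249  52:5324  53:5795  54:6109  55:1827
  56:1218  57:812  58:2787  59:1858  60:5730  61:3820  62:301  63:4692
  64:3128  65:4331  66:5133  67:3422  68:4527  69:3018  70:2012  71:3587
  72:4637  73:5337  74:3558  75:2372  76:3827  77:4797  78:3198  79:2132
  80:3667  81:199  82:4624
Giant step factor: 4492^(-83) ≡ 4765 (mod 6737).
Scan 1098·4765^i mod 6737 for i = 0, 1, …:
  i=0: 1098   i=1: 4058   i=2: 1180   i=3: 4042
  i=4: 5784   i=5: 6430   i=6: 5811   i=7: 345
  i=8: 97   i=9: 4089     …   i=24: 2820
  i=25: 3722
Match at i=25, j=35: n = 25·83 + 35 = 2110.

2110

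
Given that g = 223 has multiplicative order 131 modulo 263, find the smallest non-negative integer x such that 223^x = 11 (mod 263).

Baby-step giant-step with m = ceil(sqrt(131)) = 12.
Baby table (223^j mod 263 for j=0..11):
  0:1  1:223  2:22  3:172  4:221  5:102  6:128  7:140
  8:186  9:187  10:147  11:169
Giant step factor: 223^(-12) ≡ 145 (mod 263).
Scan 11·145^i mod 263 for i = 0, 1, …:
  i=0: 11   i=1: 17   i=2: 98   i=3: 8
  i=4: 108   i=5: 143   i=6: 221
Match at i=6, j=4: x = 6·12 + 4 = 76.

76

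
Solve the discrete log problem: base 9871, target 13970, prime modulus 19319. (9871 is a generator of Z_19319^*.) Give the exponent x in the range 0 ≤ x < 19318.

3132

Baby-step giant-step with m = ceil(sqrt(19318)) = 139.
Baby table (9871^j mod 19319 for j=0..138):
  0:1  1:9871  2:10924  3:11465  4:313  5:17902  6:19068  7:14530
  8:1374  9:816  10:18032  11:7925  12:5044  13:4261  14:2868  15:7693
  16:13933  17:682  18:9010  19:12353  20:14254  21:957  22:18875  23:2689
  24:18132  25:9756  26:15580  27:10940  28:14849  29:1226  30:8152  31:4757
  32:11177  33:16677  34:1468  35:1378  36:1662  37:3771  38:15147  39:6296
  40:17912  41:1864  42:7856  43:110  44:3946  45:3862  46:5415  47:15111
  48:18001  49:11028  50:14142  51:15907  52:12484  53:12982  54:2395  55:13908
  56:5054  57:6376  58:15513  59:6429  60:17063  61:5831  62:6500  63:3101
  64:8675  65:9117  66:6005  67:4663  68:10615  69:13728  70:5622  71:10594
  72:18946  73:8046  74:1657  75:12373  76:18484  77:6928  78:16347  79:8949
  80:9111  81:4736  82:16395  83:19101  84:11850  85:14124  86:12100  87:9042
  88:19121  89:16080  90:776  91:9572  92:15302  93:10100  94:11060  95:1591
  96:17733  97:12303  98:3679  99:15008  100:5876  101:6358  102:11706  103:2987
  104:3883  105:197  106:12687  107:7619  108:17601  109:3704  110:10636  111:8510
  112:3198  113:212  114:6200  115:16927  116:15705  117:8399  118:8700  119:4745
  120:8639  121:1503  122:18440  123:16941  124:18666  125:6783  126:14658  127:9127
  128:8120  129:17308  130:9351  131:16858  132:10771  133:8084  134:9694  135:2467
  136:9817  137:18822  138:1139
Giant step factor: 9871^(-139) ≡ 19155 (mod 19319).
Scan 13970·19155^i mod 19319 for i = 0, 1, …:
  i=0: 13970   i=1: 7881   i=2: 1889   i=3: 18627
  i=4: 16893   i=5: 11484   i=6: 9886   i=7: 1492
  i=8: 6459   i=9: 3269     …   i=21: 9296
  i=22: 1657
Match at i=22, j=74: x = 22·139 + 74 = 3132.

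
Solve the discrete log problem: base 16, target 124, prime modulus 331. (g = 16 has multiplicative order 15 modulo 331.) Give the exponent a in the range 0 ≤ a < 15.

Successive powers of 16 modulo 331:
  16^0=1  16^1=16  16^2=256  16^3=124
So 16^3 ≡ 124 (mod 331), giving a = 3.

3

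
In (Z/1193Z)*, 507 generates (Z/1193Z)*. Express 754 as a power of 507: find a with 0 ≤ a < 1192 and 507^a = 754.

Baby-step giant-step with m = ceil(sqrt(1192)) = 35.
Baby table (507^j mod 1193 for j=0..34):
  0:1  1:507  2:554  3:523  4:315  5:1036  6:332  7:111
  8:206  9:651  10:789  11:368  12:468  13:1062  14:391  15:199
  16:681  17:490  18:286  19:649  20:968  21:453  22:615  23:432
  24:705  25:728  26:459  27:78  28:177  29:264  30:232  31:710
  32:877  33:843  34:307
Giant step factor: 507^(-35) ≡ 1018 (mod 1193).
Scan 754·1018^i mod 1193 for i = 0, 1, …:
  i=0: 754   i=1: 473   i=2: 735   i=3: 219
  i=4: 1044   i=5: 1022   i=6: 100   i=7: 395
  i=8: 69   i=9: 1048     …   i=31: 626
  i=32: 206
Match at i=32, j=8: a = 32·35 + 8 = 1128.

1128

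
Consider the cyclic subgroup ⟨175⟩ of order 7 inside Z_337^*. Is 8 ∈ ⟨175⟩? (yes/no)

yes

⟨175⟩ has order 7; its elements mod 337 are {1, 8, 52, 64, 79, 175, 295}.
8 is in this set.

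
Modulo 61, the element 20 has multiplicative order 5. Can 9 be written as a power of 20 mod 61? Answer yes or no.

yes

⟨20⟩ has order 5; its elements mod 61 are {1, 9, 20, 34, 58}.
9 is in this set.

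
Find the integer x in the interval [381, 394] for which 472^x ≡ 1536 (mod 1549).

Compute 472^381 mod 1549 = 1536, then multiply by 472 repeatedly:
  472^381=1536
Found 1536 at exponent 381.

381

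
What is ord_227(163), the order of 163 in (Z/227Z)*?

226

The order of 163 must divide p − 1 = 226 = 2 · 113.
Divisors: 1, 2, 113, 226.
Check each in increasing order: 163^1 ≡ 163;  163^2 ≡ 10;  163^113 ≡ 226;  163^226 ≡ 1.
Smallest exponent giving 1 is 226.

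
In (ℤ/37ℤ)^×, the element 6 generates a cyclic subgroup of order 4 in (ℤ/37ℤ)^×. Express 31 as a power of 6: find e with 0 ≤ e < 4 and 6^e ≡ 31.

3

Successive powers of 6 modulo 37:
  6^0=1  6^1=6  6^2=36  6^3=31
So 6^3 ≡ 31 (mod 37), giving e = 3.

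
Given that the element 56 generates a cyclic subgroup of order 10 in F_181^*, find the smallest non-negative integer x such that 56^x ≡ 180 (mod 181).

5

Successive powers of 56 modulo 181:
  56^0=1  56^1=56  56^2=59  56^3=46  56^4=42  56^5=180
So 56^5 ≡ 180 (mod 181), giving x = 5.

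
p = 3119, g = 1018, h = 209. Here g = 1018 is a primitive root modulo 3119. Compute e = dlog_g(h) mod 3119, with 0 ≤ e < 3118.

Baby-step giant-step with m = ceil(sqrt(3118)) = 56.
Baby table (1018^j mod 3119 for j=0..55):
  0:1  1:1018  2:816  3:1034  4:1509  5:1614  6:2458  7:806
  8:211  9:2706  10:631  11:2963  12:261  13:583  14:884  15:1640
  16:855  17:189  18:2143  19:1393  20:2048  21:1372  22:2503  23:2950
  24:2622  25:2451  26:3037  27:737  28:1706  29:2544  30:1022  31:1769
  32:1179  33:2526  34:1412  35:2676  36:1281  37:316  38:431  39:2098
  40:2368  41:2756  42:1627  43:97  44:2057  45:1177  46:490  47:2899
  48:608  49:1382  50:207  51:1753  52:486  53:1946  54:463  55:365
Giant step factor: 1018^(-56) ≡ 2059 (mod 3119).
Scan 209·2059^i mod 3119 for i = 0, 1, …:
  i=0: 209   i=1: 3028   i=2: 2890   i=3: 2577
  i=4: 624   i=5: 2907   i=6: 152   i=7: 1068
  i=8: 117   i=9: 740     …   i=46: 367
  i=47: 855
Match at i=47, j=16: e = 47·56 + 16 = 2648.

2648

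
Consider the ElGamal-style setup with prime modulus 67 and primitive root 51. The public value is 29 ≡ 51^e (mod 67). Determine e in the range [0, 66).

Baby-step giant-step with m = ceil(sqrt(66)) = 9.
Baby table (51^j mod 67 for j=0..8):
  0:1  1:51  2:55  3:58  4:10  5:41  6:14  7:44
  8:33
Giant step factor: 51^(-9) ≡ 42 (mod 67).
Scan 29·42^i mod 67 for i = 0, 1, …:
  i=0: 29   i=1: 12   i=2: 35   i=3: 63
  i=4: 33
Match at i=4, j=8: e = 4·9 + 8 = 44.

44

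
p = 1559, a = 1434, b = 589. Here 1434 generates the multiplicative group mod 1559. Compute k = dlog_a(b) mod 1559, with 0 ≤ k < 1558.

798

Baby-step giant-step with m = ceil(sqrt(1558)) = 40.
Baby table (1434^j mod 1559 for j=0..39):
  0:1  1:1434  2:35  3:302  4:1225  5:1216  6:782  7:467
  8:867  9:755  10:724  11:1481  12:396  13:388  14:1388  15:1108
  16:251  17:1364  18:990  19:970  20:352  21:1211  22:1407  23:292
  24:916  25:866  26:880  27:689  28:1179  29:730  30:731  31:606
  32:641  33:943  34:609  35:266  36:1048  37:1515  38:823  39:19
Giant step factor: 1434^(-40) ≡ 961 (mod 1559).
Scan 589·961^i mod 1559 for i = 0, 1, …:
  i=0: 589   i=1: 112   i=2: 61   i=3: 938
  i=4: 316   i=5: 1230   i=6: 308   i=7: 1337
  i=8: 241   i=9: 869     …   i=18: 361
  i=19: 823
Match at i=19, j=38: k = 19·40 + 38 = 798.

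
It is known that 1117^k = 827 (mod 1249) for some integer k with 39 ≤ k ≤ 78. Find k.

58

Compute 1117^39 mod 1249 = 305, then multiply by 1117 repeatedly:
  1117^39=305  1117^40=957  1117^41=1074  1117^42=618  1117^43=858
  1117^44=403  1117^45=511  1117^46=1243  1117^47=792  1117^48=372
  1117^49=856  1117^50=667  1117^51=635  1117^52=1112  1117^53=598
  1117^54=1000  1117^55=394  1117^56=450  1117^57=552  1117^58=827
Found 827 at exponent 58.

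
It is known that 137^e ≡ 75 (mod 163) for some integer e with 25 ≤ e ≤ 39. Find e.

29

Compute 137^25 mod 163 = 147, then multiply by 137 repeatedly:
  137^25=147  137^26=90  137^27=105  137^28=41  137^29=75
Found 75 at exponent 29.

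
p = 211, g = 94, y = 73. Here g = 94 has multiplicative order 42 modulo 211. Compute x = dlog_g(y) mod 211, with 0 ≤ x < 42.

40

Baby-step giant-step with m = ceil(sqrt(42)) = 7.
Baby table (94^j mod 211 for j=0..6):
  0:1  1:94  2:185  3:88  4:43  5:33  6:148
Giant step factor: 94^(-7) ≡ 15 (mod 211).
Scan 73·15^i mod 211 for i = 0, 1, …:
  i=0: 73   i=1: 40   i=2: 178   i=3: 138
  i=4: 171   i=5: 33
Match at i=5, j=5: x = 5·7 + 5 = 40.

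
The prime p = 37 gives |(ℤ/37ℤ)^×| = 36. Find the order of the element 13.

The order of 13 must divide p − 1 = 36 = 2^2 · 3^2.
Divisors: 1, 2, 3, 4, 6, 9, 12, 18, 36.
Check each in increasing order: 13^1 ≡ 13;  13^2 ≡ 21;  13^3 ≡ 14;  13^4 ≡ 34;  13^6 ≡ 11;  13^9 ≡ 6;  13^12 ≡ 10;  13^18 ≡ 36;  13^36 ≡ 1.
Smallest exponent giving 1 is 36.

36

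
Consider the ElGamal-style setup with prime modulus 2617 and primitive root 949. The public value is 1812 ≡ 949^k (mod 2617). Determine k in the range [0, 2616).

786

Baby-step giant-step with m = ceil(sqrt(2616)) = 52.
Baby table (949^j mod 2617 for j=0..51):
  0:1  1:949  2:353  3:21  4:1610  5:2179  6:441  7:2406
  8:1270  9:1410  10:803  11:500  12:823  13:1161  14:32  15:1581
  16:828  17:672  18:1797  19:1686  20:1027  21:1099  22:1385  23:631
  24:2143  25:298  26:166  27:514  28:1024  29:869  30:326  31:568
  32:2547  33:1612  34:1460  35:1147  36:2448  37:1873  38:534  39:1685
  40:78  41:746  42:1364  43:1638  44:2581  45:2474  46:377  47:1861
  48:2231  49:66  50:2443  51:2362
Giant step factor: 949^(-52) ≡ 1165 (mod 2617).
Scan 1812·1165^i mod 2617 for i = 0, 1, …:
  i=0: 1812   i=1: 1678   i=2: 2588   i=3: 236
  i=4: 155   i=5: 2   i=6: 2330   i=7: 621
  i=8: 1173   i=9: 471     …   i=14: 1465
  i=15: 441
Match at i=15, j=6: k = 15·52 + 6 = 786.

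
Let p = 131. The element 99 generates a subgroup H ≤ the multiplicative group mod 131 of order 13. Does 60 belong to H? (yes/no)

yes

⟨99⟩ has order 13; its elements mod 131 are {1, 39, 45, 52, 60, 62, 63, 80, 84, 99, 107, 112, 113}.
60 is in this set.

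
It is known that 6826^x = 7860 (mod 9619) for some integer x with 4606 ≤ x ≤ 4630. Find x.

Compute 6826^4606 mod 9619 = 7799, then multiply by 6826 repeatedly:
  6826^4606=7799  6826^4607=4428  6826^4608=2630  6826^4609=3326  6826^4610=2436
  6826^4611=6504  6826^4612=4619  6826^4613=7831  6826^4614=1623  6826^4615=7129
  6826^4616=33  6826^4617=4021  6826^4618=4339  6826^4619=1113  6826^4620=7947
  6826^4621=4681  6826^4622=7807  6826^4623=1322  6826^4624=1350  6826^4625=98
  6826^4626=5237  6826^4627=3558  6826^4628=8552  6826^4629=7860
Found 7860 at exponent 4629.

4629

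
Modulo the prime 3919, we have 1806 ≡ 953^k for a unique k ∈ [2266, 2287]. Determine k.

2278

Compute 953^2266 mod 3919 = 2449, then multiply by 953 repeatedly:
  953^2266=2449  953^2267=2092  953^2268=2824  953^2269=2838  953^2270=504
  953^2271=2194  953^2272=2055  953^2273=2834  953^2274=611  953^2275=2271
  953^2276=975  953^2277=372  953^2278=1806
Found 1806 at exponent 2278.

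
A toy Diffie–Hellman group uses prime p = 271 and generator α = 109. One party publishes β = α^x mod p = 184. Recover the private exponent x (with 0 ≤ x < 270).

261

Baby-step giant-step with m = ceil(sqrt(270)) = 17.
Baby table (109^j mod 271 for j=0..16):
  0:1  1:109  2:228  3:191  4:223  5:188  6:167  7:46
  8:136  9:190  10:114  11:231  12:247  13:94  14:219  15:23
  16:68
Giant step factor: 109^(-17) ≡ 97 (mod 271).
Scan 184·97^i mod 271 for i = 0, 1, …:
  i=0: 184   i=1: 233   i=2: 108   i=3: 178
  i=4: 193   i=5: 22   i=6: 237   i=7: 225
  i=8: 145   i=9: 244     …   i=14: 147
  i=15: 167
Match at i=15, j=6: x = 15·17 + 6 = 261.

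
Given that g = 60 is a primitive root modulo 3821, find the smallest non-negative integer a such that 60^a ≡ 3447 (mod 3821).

3289

Baby-step giant-step with m = ceil(sqrt(3820)) = 62.
Baby table (60^j mod 3821 for j=0..61):
  0:1  1:60  2:3600  3:2024  4:2989  5:3574  6:464  7:1093
  8:623  9:2991  10:3694  11:22  12:1320  13:2780  14:2497  15:801
  16:2208  17:2566  18:1120  19:2243  20:845  21:1027  22:484  23:2293
  24:24  25:1440  26:2338  27:2724  28:2958  29:1714  30:3494  31:3306
  32:3489  33:3006  34:773  35:528  36:1112  37:1763  38:2613  39:119
  40:3319  41:448  42:133  43:338  44:1175  45:1722  46:153  47:1538
  48:576  49:171  50:2618  51:419  52:2214  53:2926  54:3615  55:2924
  56:3495  57:3366  58:3268  59:1209  60:3762  61:281
Giant step factor: 60^(-62) ≡ 3227 (mod 3821).
Scan 3447·3227^i mod 3821 for i = 0, 1, …:
  i=0: 3447   i=1: 538   i=2: 1392   i=3: 2309
  i=4: 193   i=5: 3809   i=6: 3307   i=7: 3457
  i=8: 2240   i=9: 2969     …   i=52: 3110
  i=53: 2024
Match at i=53, j=3: a = 53·62 + 3 = 3289.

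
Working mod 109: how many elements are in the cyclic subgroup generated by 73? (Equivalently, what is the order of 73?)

The order of 73 must divide p − 1 = 108 = 2^2 · 3^3.
Divisors: 1, 2, 3, 4, 6, 9, 12, 18, 27, 36, 54, 108.
Check each in increasing order: 73^1 ≡ 73;  73^2 ≡ 97;  73^3 ≡ 105;  73^4 ≡ 35;  73^6 ≡ 16;  73^9 ≡ 45;  73^12 ≡ 38;  73^18 ≡ 63;  73^27 ≡ 1.
Smallest exponent giving 1 is 27.

27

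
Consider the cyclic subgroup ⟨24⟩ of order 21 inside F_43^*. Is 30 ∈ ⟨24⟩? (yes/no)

⟨24⟩ has order 21; its elements mod 43 are {1, 4, 6, 9, 10, 11, 13, 14, 15, 16, 17, 21, 23, 24, 25, 31, 35, 36, 38, 40, 41}.
30 is not in this set.

no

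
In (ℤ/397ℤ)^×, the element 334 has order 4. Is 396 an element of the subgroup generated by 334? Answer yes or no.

⟨334⟩ has order 4; its elements mod 397 are {1, 63, 334, 396}.
396 is in this set.

yes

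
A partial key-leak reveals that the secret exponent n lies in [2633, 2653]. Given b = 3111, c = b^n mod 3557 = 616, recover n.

2643

Compute 3111^2633 mod 3557 = 1353, then multiply by 3111 repeatedly:
  3111^2633=1353  3111^2634=1252  3111^2635=57  3111^2636=3034  3111^2637=2053
  3111^2638=2068  3111^2639=2492  3111^2640=1909  3111^2641=2266  3111^2642=3109
  3111^2643=616
Found 616 at exponent 2643.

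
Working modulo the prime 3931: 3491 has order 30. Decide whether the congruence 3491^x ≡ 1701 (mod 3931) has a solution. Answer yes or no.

no

1701 ∈ ⟨3491⟩ iff 1701^30 ≡ 1 (mod 3931), since |⟨3491⟩| = 30.
1701^30 mod 3931 = 91.
Since 91 ≠ 1, 1701 does not lie in the subgroup.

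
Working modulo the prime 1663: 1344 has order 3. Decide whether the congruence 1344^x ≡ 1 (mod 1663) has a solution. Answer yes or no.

⟨1344⟩ has order 3; its elements mod 1663 are {1, 318, 1344}.
1 is in this set.

yes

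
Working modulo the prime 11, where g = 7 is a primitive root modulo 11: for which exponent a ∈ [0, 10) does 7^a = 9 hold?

8

Successive powers of 7 modulo 11:
  7^0=1  7^1=7  7^2=5  7^3=2  7^4=3  7^5=10
  7^6=4  7^7=6  7^8=9
So 7^8 ≡ 9 (mod 11), giving a = 8.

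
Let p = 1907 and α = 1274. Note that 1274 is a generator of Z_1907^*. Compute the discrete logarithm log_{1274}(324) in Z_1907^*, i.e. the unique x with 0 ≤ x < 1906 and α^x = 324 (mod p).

Baby-step giant-step with m = ceil(sqrt(1906)) = 44.
Baby table (1274^j mod 1907 for j=0..43):
  0:1  1:1274  2:219  3:584  4:286  5:127  6:1610  7:1115
  8:1702  9:89  10:873  11:421  12:487  13:663  14:1768  15:265
  16:71  17:825  18:293  19:1417  20:1236  21:1389  22:1797  23:978
  24:701  25:598  26:959  27:1286  28:251  29:1305  30:1573  31:1652
  32:1227  33:1365  34:1733  35:1443  36:34  37:1362  38:1725  39:786
  40:189  41:504  42:1344  43:1677
Giant step factor: 1274^(-44) ≡ 797 (mod 1907).
Scan 324·797^i mod 1907 for i = 0, 1, …:
  i=0: 324   i=1: 783   i=2: 462   i=3: 163
  i=4: 235   i=5: 409   i=6: 1783   i=7: 336
  i=8: 812   i=9: 691   i=10: 1511   i=11: 950
  i=12: 71
Match at i=12, j=16: x = 12·44 + 16 = 544.

544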